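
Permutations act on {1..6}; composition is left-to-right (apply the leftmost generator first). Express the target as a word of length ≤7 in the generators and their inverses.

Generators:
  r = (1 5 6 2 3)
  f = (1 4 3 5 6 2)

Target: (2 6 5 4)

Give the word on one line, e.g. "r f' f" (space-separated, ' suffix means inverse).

  after f: (1 4 3 5 6 2)
  after r: (1 4)(2 5)(3 6)
  after f: (1 3 2 6 5)
  after f: (1 5 4 3)
  after r': (2 6 5 4)

f r f f r'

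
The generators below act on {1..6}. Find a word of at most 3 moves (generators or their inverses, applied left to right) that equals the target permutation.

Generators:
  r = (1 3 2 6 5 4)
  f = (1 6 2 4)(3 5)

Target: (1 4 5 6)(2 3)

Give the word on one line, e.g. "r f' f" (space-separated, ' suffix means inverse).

r r f

  after r: (1 3 2 6 5 4)
  after r: (1 2 5)(3 6 4)
  after f: (1 4 5 6)(2 3)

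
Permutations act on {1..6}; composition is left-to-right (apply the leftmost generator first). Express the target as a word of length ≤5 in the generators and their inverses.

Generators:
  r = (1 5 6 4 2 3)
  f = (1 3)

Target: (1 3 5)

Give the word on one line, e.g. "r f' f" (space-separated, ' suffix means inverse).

f' r' f r

  after f': (1 3)
  after r': (1 2 4 6 5)
  after f: (1 2 4 6 5 3)
  after r: (1 3 5)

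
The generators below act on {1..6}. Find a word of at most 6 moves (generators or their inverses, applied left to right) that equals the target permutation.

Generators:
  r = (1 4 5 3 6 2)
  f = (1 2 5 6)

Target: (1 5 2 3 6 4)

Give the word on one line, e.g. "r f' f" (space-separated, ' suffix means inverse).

r' f' f' r' r'

  after r': (1 2 6 3 5 4)
  after f': (2 5 4 6 3)
  after f': (1 6 3)(4 5)
  after r': (1 3 2 6 5)
  after r': (1 5 2 3 6 4)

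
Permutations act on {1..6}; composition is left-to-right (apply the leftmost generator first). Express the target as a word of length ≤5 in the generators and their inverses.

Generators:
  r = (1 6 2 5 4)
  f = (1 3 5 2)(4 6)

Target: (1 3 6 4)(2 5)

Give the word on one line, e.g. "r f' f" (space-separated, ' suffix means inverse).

f' r' r' f r'

  after f': (1 2 5 3)(4 6)
  after r': (1 6 5 3 4)
  after r': (2 6)(3 5)
  after f: (1 3 2 4 6)
  after r': (1 3 6 4)(2 5)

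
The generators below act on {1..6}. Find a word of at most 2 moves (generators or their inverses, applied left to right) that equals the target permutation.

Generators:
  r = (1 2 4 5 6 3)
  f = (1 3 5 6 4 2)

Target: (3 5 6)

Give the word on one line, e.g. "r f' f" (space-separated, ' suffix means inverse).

  after r': (1 3 6 5 4 2)
  after f': (3 5 6)

r' f'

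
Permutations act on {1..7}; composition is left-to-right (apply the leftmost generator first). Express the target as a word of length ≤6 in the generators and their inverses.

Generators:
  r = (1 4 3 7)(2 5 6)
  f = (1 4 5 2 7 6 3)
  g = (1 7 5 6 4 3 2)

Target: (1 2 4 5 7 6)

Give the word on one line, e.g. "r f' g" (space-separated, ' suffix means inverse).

  after f': (1 3 6 7 2 5 4)
  after g': (1 4 2 7 3 5 6)
  after r': (2 3)(4 6 7)
  after g': (1 2 4 5 7 6)

f' g' r' g'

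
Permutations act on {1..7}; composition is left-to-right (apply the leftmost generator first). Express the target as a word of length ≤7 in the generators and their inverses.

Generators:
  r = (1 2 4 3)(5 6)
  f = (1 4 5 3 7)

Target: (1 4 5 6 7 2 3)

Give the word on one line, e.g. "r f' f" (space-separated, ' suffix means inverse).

r' f' r' r' f'

  after r': (1 3 4 2)(5 6)
  after f': (1 5 6 4 2 7 3)
  after r': (1 6 2 7 4)
  after r': (1 5 6)(2 7)(3 4)
  after f': (1 4 5 6 7 2 3)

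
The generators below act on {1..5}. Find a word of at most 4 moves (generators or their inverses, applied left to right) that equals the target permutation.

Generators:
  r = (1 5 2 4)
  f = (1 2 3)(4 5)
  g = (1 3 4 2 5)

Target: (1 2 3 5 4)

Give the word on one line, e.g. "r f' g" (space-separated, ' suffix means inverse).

  after g': (1 5 2 4 3)
  after g': (1 2 3 5 4)

g' g'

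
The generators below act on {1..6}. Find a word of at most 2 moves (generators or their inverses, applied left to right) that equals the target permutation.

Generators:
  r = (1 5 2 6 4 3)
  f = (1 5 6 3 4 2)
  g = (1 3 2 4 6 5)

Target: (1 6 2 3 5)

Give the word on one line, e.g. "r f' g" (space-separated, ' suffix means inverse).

  after r: (1 5 2 6 4 3)
  after f: (1 6 2 3 5)

r f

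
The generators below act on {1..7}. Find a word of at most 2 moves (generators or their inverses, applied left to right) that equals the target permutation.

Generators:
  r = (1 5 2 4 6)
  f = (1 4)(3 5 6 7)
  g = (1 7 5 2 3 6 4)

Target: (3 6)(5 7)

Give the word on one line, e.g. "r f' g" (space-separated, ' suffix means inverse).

f' f'

  after f': (1 4)(3 7 6 5)
  after f': (3 6)(5 7)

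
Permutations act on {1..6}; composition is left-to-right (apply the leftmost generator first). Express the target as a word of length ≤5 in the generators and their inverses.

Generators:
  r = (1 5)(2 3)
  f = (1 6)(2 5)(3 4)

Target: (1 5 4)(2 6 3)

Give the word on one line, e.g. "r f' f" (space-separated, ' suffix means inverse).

f r' f' r'

  after f: (1 6)(2 5)(3 4)
  after r': (1 6 5 3 4 2)
  after f': (2 6)(4 5)
  after r': (1 5 4)(2 6 3)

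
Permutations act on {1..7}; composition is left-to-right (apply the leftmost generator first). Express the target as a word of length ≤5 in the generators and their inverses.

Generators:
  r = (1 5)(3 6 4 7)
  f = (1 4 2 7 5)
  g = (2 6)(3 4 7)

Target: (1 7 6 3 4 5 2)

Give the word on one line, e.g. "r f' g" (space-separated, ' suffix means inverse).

r f f r

  after r: (1 5)(3 6 4 7)
  after f: (2 7 3 6)(4 5)
  after f: (1 4)(2 5)(3 6 7)
  after r: (1 7 6 3 4 5 2)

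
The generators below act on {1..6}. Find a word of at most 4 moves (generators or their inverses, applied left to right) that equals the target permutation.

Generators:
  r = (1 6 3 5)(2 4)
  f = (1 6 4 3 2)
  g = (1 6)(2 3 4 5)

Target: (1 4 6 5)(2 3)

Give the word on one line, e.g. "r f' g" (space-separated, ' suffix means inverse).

r r f'

  after r: (1 6 3 5)(2 4)
  after r: (1 3)(5 6)
  after f': (1 4 6 5)(2 3)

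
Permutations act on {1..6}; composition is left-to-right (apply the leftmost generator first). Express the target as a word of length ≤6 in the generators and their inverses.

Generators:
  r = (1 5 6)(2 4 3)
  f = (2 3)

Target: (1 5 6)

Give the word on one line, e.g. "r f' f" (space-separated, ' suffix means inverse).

  after f: (2 3)
  after r': (1 6 5)(2 4)
  after f: (1 6 5)(2 4 3)
  after r': (1 5 6)

f r' f r'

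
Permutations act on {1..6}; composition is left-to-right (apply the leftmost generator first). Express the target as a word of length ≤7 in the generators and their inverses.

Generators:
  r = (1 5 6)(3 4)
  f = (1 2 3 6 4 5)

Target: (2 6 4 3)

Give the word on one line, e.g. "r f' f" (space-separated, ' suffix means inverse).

f' f' f' r' f

  after f': (1 5 4 6 3 2)
  after f': (1 4 3)(2 5 6)
  after f': (1 6)(2 4)(3 5)
  after r': (1 5 4 2 3)
  after f: (2 6 4 3)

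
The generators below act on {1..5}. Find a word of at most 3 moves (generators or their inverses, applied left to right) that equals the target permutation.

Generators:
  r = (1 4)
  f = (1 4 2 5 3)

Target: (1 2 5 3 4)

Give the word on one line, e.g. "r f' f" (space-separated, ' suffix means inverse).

  after r: (1 4)
  after f: (1 2 5 3)
  after r': (1 2 5 3 4)

r f r'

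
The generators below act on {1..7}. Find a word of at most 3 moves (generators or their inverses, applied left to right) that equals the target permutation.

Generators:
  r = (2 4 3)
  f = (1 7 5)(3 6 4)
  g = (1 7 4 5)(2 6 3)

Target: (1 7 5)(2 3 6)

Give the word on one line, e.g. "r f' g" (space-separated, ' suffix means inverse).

f' f' r'

  after f': (1 5 7)(3 4 6)
  after f': (1 7 5)(3 6 4)
  after r': (1 7 5)(2 3 6)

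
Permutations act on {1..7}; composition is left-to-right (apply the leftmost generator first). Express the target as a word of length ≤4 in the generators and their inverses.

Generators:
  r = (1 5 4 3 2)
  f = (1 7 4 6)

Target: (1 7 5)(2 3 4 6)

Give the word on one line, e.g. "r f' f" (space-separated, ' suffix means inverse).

  after f: (1 7 4 6)
  after r': (1 7 5)(2 3 4 6)

f r'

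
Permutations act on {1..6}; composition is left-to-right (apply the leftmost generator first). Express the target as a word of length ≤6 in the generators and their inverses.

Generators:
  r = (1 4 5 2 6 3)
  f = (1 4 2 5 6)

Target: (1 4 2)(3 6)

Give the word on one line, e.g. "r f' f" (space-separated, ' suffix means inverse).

  after r': (1 3 6 2 5 4)
  after f: (1 3)(2 6 5)
  after r': (1 6 4)
  after f': (1 5 2 4 6)
  after r': (1 4 2)(3 6)

r' f r' f' r'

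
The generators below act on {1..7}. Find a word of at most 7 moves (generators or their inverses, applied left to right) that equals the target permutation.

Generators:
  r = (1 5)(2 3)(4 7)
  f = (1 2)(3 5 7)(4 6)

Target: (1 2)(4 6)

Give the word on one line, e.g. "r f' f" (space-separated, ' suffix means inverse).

  after f': (1 2)(3 7 5)(4 6)
  after f': (3 5 7)
  after r': (1 5 4 7 2 3)
  after r': (3 5 7)
  after f': (1 2)(4 6)

f' f' r' r' f'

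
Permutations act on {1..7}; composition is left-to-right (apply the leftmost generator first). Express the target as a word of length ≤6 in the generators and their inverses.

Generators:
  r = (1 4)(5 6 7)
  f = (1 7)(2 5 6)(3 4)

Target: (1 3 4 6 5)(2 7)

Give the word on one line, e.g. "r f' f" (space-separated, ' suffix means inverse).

r' f r r

  after r': (1 4)(5 7 6)
  after f: (1 3 4 7 2 5)
  after r: (1 3)(2 6 7)(4 5)
  after r: (1 3 4 6 5)(2 7)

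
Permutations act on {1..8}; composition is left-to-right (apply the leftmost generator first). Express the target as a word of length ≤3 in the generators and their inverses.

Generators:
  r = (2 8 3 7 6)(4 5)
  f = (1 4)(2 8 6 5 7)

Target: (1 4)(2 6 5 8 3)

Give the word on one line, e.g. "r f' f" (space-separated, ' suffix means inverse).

  after f: (1 4)(2 8 6 5 7)
  after r': (1 5 3 8 7 6 4)
  after r': (1 4)(2 6 5 8 3)

f r' r'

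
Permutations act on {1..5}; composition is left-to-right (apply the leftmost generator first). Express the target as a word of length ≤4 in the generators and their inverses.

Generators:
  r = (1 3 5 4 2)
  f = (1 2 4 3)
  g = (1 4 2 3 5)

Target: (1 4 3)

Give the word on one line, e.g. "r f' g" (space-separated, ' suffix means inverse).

  after g': (1 5 3 2 4)
  after f': (1 5 4 3)
  after r': (1 3 2 4)
  after f': (1 4 3)

g' f' r' f'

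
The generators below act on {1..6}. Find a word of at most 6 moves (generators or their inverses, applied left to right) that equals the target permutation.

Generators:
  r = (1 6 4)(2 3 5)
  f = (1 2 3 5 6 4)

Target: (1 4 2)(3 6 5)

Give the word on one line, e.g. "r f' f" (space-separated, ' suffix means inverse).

f r f f f

  after f: (1 2 3 5 6 4)
  after r: (1 3 2 5 4 6)
  after f: (1 5)(2 6)
  after f: (1 6 3 5 2 4)
  after f: (1 4 2)(3 6 5)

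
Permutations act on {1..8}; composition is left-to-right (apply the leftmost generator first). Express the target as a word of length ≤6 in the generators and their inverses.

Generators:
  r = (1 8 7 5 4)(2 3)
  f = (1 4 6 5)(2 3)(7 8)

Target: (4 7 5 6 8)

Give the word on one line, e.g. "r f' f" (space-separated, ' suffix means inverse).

  after r: (1 8 7 5 4)(2 3)
  after f: (1 7)(5 6)
  after r': (1 8)(2 3)(4 5 6 7)
  after r': (4 7 5 6 8)

r f r' r'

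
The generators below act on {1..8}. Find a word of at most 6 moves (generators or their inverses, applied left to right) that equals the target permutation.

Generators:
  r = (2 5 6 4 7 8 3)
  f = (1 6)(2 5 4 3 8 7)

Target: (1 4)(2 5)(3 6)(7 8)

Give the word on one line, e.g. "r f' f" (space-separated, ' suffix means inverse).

  after r': (2 3 8 7 4 6 5)
  after f': (1 6 2 4)(5 7)
  after f': (2 5 8 3 4 6 7)
  after f': (1 6 8 4)(3 5)
  after r: (1 4)(2 5)(3 6)(7 8)

r' f' f' f' r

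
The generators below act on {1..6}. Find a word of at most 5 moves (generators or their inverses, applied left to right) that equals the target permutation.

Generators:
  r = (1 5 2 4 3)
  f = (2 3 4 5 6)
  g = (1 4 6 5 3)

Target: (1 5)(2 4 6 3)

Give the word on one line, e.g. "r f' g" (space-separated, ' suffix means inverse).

  after f: (2 3 4 5 6)
  after r: (1 5 6 4 2)
  after g': (1 6)(2 3 5 4)
  after r: (1 6 5 3 2)
  after g: (1 5)(2 4 6 3)

f r g' r g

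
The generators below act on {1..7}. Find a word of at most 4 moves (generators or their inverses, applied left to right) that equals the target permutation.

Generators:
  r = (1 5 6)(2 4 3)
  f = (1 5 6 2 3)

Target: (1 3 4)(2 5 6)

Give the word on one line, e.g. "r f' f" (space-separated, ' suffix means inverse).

  after f': (1 3 2 6 5)
  after r: (1 2)(3 4)
  after f: (1 3 4)(2 5 6)

f' r f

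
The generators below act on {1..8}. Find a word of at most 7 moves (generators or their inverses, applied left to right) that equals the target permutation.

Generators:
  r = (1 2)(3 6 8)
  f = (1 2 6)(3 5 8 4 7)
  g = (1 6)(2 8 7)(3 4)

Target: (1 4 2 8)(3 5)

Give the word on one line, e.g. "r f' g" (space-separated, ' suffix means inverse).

  after r': (1 2)(3 8 6)
  after f': (2 6 7 4 8)(3 5)
  after g: (1 6 2)(3 5 4 7)
  after r': (1 3 5 4 7 8 6)
  after g: (1 4 2 8)(3 5)

r' f' g r' g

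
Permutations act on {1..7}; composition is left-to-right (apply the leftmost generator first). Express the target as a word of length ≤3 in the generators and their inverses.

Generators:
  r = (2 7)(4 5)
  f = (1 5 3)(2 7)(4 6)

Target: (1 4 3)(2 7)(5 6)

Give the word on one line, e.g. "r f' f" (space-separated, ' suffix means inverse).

r' f r

  after r': (2 7)(4 5)
  after f: (1 5 6 4 3)
  after r: (1 4 3)(2 7)(5 6)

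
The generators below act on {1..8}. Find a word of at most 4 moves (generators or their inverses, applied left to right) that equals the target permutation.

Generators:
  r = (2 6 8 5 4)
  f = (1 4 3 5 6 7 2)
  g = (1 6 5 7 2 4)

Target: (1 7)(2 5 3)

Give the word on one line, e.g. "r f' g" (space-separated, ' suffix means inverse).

f' g'

  after f': (1 2 7 6 5 3 4)
  after g': (1 7)(2 5 3)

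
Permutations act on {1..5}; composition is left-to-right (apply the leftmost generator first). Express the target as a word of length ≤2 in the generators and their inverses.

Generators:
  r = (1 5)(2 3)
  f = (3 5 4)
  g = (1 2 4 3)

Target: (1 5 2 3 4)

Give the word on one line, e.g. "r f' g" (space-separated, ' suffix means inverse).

f' r

  after f': (3 4 5)
  after r: (1 5 2 3 4)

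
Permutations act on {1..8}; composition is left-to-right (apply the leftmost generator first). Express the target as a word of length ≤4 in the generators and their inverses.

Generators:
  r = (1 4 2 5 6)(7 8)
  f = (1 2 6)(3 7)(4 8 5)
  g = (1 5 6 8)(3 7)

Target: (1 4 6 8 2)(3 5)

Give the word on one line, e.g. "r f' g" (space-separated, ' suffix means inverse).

f' r' f

  after f': (1 6 2)(3 7)(4 5 8)
  after r': (1 5 7 3 8)(2 6 4)
  after f: (1 4 6 8 2)(3 5)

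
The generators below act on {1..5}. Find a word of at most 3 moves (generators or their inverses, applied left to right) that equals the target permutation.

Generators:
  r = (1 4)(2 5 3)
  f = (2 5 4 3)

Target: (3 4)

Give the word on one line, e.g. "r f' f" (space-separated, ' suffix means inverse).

f' r' r'

  after f': (2 3 4 5)
  after r': (1 4 2 5 3)
  after r': (3 4)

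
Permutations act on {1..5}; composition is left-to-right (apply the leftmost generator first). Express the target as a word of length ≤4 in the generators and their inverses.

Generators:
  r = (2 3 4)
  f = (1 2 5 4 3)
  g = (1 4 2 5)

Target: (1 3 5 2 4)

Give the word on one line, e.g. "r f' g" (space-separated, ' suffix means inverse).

r f'

  after r: (2 3 4)
  after f': (1 3 5 2 4)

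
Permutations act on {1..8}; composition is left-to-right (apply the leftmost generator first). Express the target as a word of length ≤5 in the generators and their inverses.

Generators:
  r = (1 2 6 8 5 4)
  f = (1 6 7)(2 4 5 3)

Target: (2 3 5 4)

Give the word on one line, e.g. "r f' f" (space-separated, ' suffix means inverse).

f f f

  after f: (1 6 7)(2 4 5 3)
  after f: (1 7 6)(2 5)(3 4)
  after f: (2 3 5 4)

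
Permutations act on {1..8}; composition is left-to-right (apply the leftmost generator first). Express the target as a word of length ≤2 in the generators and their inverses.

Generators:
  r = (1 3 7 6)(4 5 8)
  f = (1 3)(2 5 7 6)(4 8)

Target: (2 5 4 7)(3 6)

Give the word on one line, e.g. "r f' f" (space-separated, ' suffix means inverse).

  after r: (1 3 7 6)(4 5 8)
  after f: (2 5 4 7)(3 6)

r f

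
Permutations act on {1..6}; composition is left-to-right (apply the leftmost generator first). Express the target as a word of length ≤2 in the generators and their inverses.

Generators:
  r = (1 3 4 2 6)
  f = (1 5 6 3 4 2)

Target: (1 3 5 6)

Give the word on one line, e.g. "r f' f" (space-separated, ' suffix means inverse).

r' f

  after r': (1 6 2 4 3)
  after f: (1 3 5 6)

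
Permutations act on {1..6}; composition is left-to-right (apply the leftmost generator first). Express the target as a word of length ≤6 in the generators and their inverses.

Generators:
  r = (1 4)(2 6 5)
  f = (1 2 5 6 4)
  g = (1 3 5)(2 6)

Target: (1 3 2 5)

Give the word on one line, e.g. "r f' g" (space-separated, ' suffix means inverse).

f f g' f

  after f: (1 2 5 6 4)
  after f: (1 5 4 2 6)
  after g': (1 3)(4 6 5)
  after f: (1 3 2 5)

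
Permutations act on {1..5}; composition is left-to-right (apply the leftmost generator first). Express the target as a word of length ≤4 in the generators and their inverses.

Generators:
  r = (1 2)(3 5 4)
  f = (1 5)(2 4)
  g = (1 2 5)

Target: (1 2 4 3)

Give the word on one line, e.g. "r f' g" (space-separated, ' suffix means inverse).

  after g': (1 5 2)
  after r: (1 4 3 5)
  after f': (1 2 4 3)

g' r f'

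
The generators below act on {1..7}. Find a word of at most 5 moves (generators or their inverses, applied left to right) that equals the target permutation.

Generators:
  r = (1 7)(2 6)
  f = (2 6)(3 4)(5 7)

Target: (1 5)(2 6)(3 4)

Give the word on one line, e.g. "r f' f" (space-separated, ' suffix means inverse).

r' f r'

  after r': (1 7)(2 6)
  after f: (1 5 7)(3 4)
  after r': (1 5)(2 6)(3 4)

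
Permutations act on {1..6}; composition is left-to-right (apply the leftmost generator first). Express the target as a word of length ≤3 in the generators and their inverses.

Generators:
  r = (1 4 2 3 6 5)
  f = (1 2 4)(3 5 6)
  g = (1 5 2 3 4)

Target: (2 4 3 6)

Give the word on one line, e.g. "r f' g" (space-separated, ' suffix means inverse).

  after r: (1 4 2 3 6 5)
  after g: (2 4 3 6)

r g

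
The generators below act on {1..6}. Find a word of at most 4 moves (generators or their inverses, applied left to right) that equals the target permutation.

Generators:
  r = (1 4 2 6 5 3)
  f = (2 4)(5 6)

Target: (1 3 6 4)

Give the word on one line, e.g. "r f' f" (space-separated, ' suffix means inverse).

  after r': (1 3 5 6 2 4)
  after f': (1 3 6 4)

r' f'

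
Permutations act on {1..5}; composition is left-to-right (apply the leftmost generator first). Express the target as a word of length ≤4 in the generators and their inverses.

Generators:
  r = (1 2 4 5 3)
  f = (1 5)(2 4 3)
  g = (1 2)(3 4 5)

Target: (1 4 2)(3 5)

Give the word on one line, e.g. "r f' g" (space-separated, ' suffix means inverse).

  after f: (1 5)(2 4 3)
  after g: (1 3)(2 5)
  after f': (1 4 2)(3 5)

f g f'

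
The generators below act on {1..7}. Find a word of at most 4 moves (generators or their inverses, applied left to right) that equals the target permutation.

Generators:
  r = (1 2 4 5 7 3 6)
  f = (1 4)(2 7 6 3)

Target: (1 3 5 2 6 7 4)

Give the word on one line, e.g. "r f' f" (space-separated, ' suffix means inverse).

  after r': (1 6 3 7 5 4 2)
  after r': (1 3 5 2 6 7 4)

r' r'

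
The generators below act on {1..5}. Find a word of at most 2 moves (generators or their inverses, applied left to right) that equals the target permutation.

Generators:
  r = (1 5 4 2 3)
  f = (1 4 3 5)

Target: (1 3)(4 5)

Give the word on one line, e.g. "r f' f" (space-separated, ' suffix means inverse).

  after f': (1 5 3 4)
  after f': (1 3)(4 5)

f' f'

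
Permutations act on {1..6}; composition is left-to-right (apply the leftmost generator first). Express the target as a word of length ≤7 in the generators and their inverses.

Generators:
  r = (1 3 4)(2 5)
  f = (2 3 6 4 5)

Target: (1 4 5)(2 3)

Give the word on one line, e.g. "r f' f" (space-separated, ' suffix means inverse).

r f r r f

  after r: (1 3 4)(2 5)
  after f: (1 6 4)(3 5)
  after r: (1 6)(2 5 4 3)
  after r: (1 6 3 5)
  after f: (1 4 5)(2 3)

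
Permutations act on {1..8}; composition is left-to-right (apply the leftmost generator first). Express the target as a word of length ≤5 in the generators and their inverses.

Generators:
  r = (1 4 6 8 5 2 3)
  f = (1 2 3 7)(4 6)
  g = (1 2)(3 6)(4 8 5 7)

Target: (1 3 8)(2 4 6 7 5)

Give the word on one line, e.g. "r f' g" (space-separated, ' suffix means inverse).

  after g': (1 2)(3 6)(4 7 5 8)
  after r': (1 5 6 2 3 4 7 8)
  after g: (1 7 5 3 8 2 6)
  after f': (1 3 8)(2 4 6 7 5)

g' r' g f'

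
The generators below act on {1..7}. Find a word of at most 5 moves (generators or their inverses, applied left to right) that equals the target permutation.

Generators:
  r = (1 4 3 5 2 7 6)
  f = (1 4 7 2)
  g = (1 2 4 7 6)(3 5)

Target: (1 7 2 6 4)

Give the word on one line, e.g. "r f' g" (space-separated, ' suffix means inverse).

  after g: (1 2 4 7 6)(3 5)
  after f': (1 7 6 2)(3 5)
  after g': (1 4 2 6)
  after f: (1 7 2 6 4)

g f' g' f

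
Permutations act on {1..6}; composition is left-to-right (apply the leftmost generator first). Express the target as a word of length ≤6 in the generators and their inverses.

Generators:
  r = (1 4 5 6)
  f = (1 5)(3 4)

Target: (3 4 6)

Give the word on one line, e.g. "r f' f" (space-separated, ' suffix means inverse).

r' r' f' f' f'

  after r': (1 6 5 4)
  after r': (1 5)(4 6)
  after f': (3 4 6)
  after f': (1 5)(4 6)
  after f': (3 4 6)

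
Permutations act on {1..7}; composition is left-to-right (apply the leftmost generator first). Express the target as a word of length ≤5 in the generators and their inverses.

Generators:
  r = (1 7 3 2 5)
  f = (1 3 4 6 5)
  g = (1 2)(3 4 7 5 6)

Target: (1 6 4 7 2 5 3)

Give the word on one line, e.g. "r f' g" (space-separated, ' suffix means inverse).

  after r': (1 5 2 3 7)
  after f': (1 6 4 3 7 5 2)
  after r': (1 6 4 7 2 5 3)

r' f' r'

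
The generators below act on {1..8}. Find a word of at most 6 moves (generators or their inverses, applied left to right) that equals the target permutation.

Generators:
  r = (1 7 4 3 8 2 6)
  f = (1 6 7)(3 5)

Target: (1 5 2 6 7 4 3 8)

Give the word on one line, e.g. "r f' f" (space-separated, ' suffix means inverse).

f' r f' r f'

  after f': (1 7 6)(3 5)
  after r: (1 4 3 5 8 2 6 7)
  after f': (1 4 5 8 2)
  after r: (1 3 8 6)(2 7 4 5)
  after f': (1 5 2 6 7 4 3 8)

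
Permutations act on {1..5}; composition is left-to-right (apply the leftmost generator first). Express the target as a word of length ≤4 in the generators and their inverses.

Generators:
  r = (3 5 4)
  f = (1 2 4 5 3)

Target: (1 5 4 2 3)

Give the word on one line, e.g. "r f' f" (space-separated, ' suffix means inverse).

  after r': (3 4 5)
  after f': (1 3 2)
  after f': (1 5 4 2 3)

r' f' f'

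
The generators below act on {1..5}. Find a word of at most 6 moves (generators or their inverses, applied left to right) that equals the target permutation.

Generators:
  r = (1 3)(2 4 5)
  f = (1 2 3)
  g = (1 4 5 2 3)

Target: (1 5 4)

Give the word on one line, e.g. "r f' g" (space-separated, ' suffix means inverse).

g r' r' f'

  after g: (1 4 5 2 3)
  after r': (1 2)
  after r': (1 5 4 2 3)
  after f': (1 5 4)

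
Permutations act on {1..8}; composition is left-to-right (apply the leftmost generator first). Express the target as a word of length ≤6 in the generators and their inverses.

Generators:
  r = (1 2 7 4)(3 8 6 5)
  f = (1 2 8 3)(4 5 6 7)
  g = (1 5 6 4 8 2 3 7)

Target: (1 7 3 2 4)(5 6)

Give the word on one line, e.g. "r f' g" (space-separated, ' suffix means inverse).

g' f' g r g'

  after g': (1 7 3 2 8 4 6 5)
  after f': (1 6 4 5 3)(7 8)
  after g: (1 4 6 8)(2 3 5 7)
  after r: (2 8)(4 5)
  after g': (1 7 3 2 4)(5 6)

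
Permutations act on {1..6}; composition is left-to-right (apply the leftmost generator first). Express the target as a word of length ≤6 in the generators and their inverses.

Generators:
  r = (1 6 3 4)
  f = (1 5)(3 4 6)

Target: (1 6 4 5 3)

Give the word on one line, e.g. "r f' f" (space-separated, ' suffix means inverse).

  after r: (1 6 3 4)
  after f': (1 4 5)
  after r: (3 4 5 6)
  after r: (1 6 4 5 3)

r f' r r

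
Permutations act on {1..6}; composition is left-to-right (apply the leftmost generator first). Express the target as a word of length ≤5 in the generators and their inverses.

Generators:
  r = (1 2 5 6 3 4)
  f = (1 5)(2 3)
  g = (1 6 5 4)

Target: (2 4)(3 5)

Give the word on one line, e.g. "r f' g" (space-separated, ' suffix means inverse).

  after g': (1 4 5 6)
  after f: (1 4)(2 3)(5 6)
  after r: (2 4)(3 5)

g' f r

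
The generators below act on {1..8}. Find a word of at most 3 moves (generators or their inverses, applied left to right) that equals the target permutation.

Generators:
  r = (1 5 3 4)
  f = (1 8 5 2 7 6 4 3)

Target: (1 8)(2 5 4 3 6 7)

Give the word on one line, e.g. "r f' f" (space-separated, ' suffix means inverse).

r f'

  after r: (1 5 3 4)
  after f': (1 8)(2 5 4 3 6 7)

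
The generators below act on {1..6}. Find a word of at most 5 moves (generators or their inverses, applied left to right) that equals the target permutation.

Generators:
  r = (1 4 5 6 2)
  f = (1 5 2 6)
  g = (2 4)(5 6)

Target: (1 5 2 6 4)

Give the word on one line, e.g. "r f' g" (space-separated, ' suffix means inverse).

  after f: (1 5 2 6)
  after r: (1 6 4 5)
  after r: (1 2)(4 6 5)
  after f: (1 6 2 5 4)
  after g': (1 5 2 6 4)

f r r f g'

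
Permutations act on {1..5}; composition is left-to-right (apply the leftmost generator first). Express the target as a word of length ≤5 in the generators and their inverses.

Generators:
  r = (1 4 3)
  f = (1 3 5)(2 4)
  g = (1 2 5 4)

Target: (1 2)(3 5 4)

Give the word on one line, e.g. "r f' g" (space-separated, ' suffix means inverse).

f g r' f'

  after f: (1 3 5)(2 4)
  after g: (1 3 4 5 2)
  after r': (1 4 5 2 3)
  after f': (1 2)(3 5 4)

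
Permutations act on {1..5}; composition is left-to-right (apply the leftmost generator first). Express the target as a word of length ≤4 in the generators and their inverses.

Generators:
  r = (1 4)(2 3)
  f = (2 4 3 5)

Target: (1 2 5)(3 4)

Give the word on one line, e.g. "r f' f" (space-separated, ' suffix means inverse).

  after f: (2 4 3 5)
  after f: (2 3)(4 5)
  after r': (1 4 5)
  after f': (1 2 5)(3 4)

f f r' f'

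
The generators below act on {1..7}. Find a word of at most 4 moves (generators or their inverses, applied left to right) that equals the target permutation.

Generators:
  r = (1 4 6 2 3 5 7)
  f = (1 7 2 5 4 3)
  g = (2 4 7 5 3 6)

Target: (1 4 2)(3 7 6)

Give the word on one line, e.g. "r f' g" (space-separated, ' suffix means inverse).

r' r' g f'

  after r': (1 7 5 3 2 6 4)
  after r': (1 5 2 4 7 3 6)
  after g: (1 3 2 7 6)(4 5)
  after f': (1 4 2)(3 7 6)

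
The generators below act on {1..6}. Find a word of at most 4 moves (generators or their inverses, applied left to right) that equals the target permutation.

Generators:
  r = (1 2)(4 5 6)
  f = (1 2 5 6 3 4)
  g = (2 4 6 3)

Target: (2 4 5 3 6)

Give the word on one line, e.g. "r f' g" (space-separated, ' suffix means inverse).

  after r': (1 2)(4 6 5)
  after f': (2 4 5 3 6)

r' f'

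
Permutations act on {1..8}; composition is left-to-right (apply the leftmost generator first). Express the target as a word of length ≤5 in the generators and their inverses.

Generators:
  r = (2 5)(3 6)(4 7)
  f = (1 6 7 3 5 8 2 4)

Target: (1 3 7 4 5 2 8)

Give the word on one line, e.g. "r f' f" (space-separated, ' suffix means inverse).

  after f': (1 4 2 8 5 3 7 6)
  after f': (1 2 5 7)(3 6 4 8)
  after r: (1 5 4 8 6 7)
  after f': (1 3 7 4 5 2 8)

f' f' r f'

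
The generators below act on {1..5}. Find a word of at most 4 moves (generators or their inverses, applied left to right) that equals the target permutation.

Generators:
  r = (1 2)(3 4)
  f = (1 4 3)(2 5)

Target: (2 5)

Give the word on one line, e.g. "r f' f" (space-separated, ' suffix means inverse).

  after f: (1 4 3)(2 5)
  after f: (1 3 4)
  after f: (2 5)

f f f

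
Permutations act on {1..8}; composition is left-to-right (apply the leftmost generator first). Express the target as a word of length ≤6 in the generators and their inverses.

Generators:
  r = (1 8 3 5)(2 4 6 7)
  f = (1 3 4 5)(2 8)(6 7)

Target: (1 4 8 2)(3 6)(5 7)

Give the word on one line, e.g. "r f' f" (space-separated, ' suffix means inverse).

f' r f' r' f

  after f': (1 5 4 3)(2 8)(6 7)
  after r: (2 3 8 4 5 6)
  after f': (1 5 7 6 8 3 2)
  after r': (1 3 7 4 2 5 6)
  after f: (1 4 8 2)(3 6)(5 7)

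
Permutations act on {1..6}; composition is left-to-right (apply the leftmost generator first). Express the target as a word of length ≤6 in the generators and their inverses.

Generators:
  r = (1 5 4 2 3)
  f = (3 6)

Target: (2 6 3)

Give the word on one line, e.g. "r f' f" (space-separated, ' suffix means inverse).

  after f': (3 6)
  after r: (1 5 4 2 3 6)
  after f': (1 5 4 2 6)
  after r': (2 6 3)

f' r f' r'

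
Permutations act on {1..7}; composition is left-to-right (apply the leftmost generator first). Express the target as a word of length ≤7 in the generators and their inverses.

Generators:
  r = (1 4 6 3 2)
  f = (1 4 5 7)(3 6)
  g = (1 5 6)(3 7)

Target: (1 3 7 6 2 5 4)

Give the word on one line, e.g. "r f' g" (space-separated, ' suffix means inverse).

  after r: (1 4 6 3 2)
  after r: (1 6 2 4 3)
  after f': (1 3 7 5 4 6 2)
  after g': (1 7)(2 6)(4 5)
  after g': (1 3 7 6 2 5 4)

r r f' g' g'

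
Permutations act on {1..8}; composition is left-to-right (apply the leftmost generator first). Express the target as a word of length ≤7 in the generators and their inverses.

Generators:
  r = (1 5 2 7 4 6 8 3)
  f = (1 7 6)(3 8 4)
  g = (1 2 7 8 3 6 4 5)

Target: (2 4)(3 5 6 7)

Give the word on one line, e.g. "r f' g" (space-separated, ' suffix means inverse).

r g' f' g r

  after r: (1 5 2 7 4 6 8 3)
  after g': (1 4 3 5)(6 7)
  after f': (1 8 3 5 6)
  after g: (1 3)(2 7 8 6)(4 5)
  after r: (2 4)(3 5 6 7)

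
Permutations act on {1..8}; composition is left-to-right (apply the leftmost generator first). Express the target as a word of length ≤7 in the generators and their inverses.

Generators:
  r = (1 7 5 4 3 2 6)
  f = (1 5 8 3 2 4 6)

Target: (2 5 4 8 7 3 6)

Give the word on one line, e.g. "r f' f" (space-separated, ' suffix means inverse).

f r' r' f' r

  after f: (1 5 8 3 2 4 6)
  after r': (1 7)(2 5 8 4)
  after r': (2 7 6)(3 4)(5 8)
  after f': (1 6 3 2 7 4 8)
  after r: (2 5 4 8 7 3 6)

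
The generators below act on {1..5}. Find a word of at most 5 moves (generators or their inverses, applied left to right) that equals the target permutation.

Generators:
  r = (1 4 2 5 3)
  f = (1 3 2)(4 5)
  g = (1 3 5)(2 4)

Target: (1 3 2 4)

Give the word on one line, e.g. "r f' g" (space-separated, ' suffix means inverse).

g g f g' f'

  after g: (1 3 5)(2 4)
  after g: (1 5 3)
  after f: (1 4 5 2)
  after g': (1 2 5 4 3)
  after f': (1 3 2 4)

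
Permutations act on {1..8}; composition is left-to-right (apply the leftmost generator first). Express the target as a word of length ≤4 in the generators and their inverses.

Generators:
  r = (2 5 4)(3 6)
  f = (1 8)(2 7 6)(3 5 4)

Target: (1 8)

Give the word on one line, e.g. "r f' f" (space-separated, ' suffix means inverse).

  after f: (1 8)(2 7 6)(3 5 4)
  after f: (2 6 7)(3 4 5)
  after f: (1 8)

f f f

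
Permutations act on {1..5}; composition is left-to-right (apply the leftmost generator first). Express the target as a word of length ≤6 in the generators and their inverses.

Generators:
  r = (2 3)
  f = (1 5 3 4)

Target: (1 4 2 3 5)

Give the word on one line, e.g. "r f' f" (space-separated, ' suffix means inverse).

  after f': (1 4 3 5)
  after r: (1 4 2 3 5)
  after r: (1 4 3 5)
  after r: (1 4 2 3 5)

f' r r r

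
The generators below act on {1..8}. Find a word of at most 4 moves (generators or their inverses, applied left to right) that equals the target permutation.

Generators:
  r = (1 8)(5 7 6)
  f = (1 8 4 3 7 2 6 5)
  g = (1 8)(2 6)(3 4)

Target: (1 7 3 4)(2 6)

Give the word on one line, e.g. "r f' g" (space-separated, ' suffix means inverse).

f' r

  after f': (1 5 6 2 7 3 4 8)
  after r: (1 7 3 4)(2 6)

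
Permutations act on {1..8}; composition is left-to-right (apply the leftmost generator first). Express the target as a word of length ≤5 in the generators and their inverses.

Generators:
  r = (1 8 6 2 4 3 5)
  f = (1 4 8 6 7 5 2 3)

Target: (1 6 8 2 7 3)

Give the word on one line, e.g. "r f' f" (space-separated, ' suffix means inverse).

r' f r'

  after r': (1 5 3 4 2 6 8)
  after f: (1 2 7 5)(3 8 4)
  after r': (1 6 8 2 7 3)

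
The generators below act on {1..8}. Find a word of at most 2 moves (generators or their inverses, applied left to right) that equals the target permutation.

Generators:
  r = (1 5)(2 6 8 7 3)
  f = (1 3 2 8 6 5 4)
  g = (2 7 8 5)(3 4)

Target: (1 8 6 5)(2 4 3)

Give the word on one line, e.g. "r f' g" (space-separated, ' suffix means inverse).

  after r': (1 5)(2 3 7 8 6)
  after g': (1 8 6 5)(2 4 3)

r' g'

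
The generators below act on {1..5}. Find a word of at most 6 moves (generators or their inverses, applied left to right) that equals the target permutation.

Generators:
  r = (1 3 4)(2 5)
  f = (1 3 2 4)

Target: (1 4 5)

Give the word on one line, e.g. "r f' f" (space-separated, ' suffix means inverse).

  after f': (1 4 2 3)
  after r': (1 3 4 5 2)
  after f: (1 2 3)(4 5)
  after f: (1 4 5)

f' r' f f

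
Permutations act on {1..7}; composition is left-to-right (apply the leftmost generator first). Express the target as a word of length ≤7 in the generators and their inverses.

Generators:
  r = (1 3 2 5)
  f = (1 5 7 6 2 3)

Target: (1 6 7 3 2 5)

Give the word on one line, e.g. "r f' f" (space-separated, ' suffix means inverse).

  after r: (1 3 2 5)
  after r: (1 2)(3 5)
  after f': (1 6 7 5 2 3)
  after r: (1 6 7)
  after r: (1 6 7 3 2 5)

r r f' r r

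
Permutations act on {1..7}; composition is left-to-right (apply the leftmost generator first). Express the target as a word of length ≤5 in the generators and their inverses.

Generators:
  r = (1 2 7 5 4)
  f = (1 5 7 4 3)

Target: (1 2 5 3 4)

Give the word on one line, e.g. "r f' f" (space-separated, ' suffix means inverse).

r' f f r

  after r': (1 4 5 7 2)
  after f: (1 3)(2 5 4 7)
  after f: (2 7)(3 5)
  after r: (1 2 5 3 4)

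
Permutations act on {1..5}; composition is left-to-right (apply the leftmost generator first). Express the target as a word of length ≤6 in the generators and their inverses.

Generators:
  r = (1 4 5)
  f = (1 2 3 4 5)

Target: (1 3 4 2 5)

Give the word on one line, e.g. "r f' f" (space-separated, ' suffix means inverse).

f' r' f' r' r'

  after f': (1 5 4 3 2)
  after r': (1 4 3 2 5)
  after f': (1 3)(2 4)
  after r': (1 3 5 4 2)
  after r': (1 3 4 2 5)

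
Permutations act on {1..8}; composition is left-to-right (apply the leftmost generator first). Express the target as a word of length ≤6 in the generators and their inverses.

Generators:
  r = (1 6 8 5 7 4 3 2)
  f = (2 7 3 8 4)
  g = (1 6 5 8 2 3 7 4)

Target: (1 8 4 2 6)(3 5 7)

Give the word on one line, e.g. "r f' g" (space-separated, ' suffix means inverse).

  after g: (1 6 5 8 2 3 7 4)
  after r': (2 4)(3 5 6 8)
  after g: (1 6 2)(3 8 7 4)
  after r: (1 8 4 2 6)(3 5 7)

g r' g r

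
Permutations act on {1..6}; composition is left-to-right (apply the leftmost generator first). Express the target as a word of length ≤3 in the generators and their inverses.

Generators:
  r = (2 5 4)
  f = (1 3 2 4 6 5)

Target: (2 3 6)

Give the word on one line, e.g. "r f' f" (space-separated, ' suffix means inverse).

  after f: (1 3 2 4 6 5)
  after r: (1 3 5)(4 6)
  after f': (2 3 6)

f r f'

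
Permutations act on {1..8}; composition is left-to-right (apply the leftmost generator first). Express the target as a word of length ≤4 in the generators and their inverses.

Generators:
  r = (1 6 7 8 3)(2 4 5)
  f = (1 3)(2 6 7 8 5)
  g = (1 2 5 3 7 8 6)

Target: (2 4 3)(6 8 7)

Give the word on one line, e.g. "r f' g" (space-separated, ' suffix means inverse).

  after r: (1 6 7 8 3)(2 4 5)
  after g: (2 4 3)(6 8 7)

r g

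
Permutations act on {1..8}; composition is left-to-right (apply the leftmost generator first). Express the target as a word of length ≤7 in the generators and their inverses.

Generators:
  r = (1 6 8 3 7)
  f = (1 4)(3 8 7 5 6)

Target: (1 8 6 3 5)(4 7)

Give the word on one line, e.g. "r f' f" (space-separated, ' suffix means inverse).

r f' r f' f'

  after r: (1 6 8 3 7)
  after f': (1 5 7 4)(3 8 6)
  after r: (1 5)(4 6 7)
  after f': (1 7)(3 6 8)(4 5)
  after f': (1 8 6 3 5)(4 7)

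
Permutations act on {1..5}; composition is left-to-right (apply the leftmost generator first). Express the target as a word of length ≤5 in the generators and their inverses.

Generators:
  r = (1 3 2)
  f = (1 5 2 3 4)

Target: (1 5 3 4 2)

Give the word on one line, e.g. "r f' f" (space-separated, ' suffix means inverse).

r r f' r

  after r: (1 3 2)
  after r: (1 2 3)
  after f': (1 5)(3 4)
  after r: (1 5 3 4 2)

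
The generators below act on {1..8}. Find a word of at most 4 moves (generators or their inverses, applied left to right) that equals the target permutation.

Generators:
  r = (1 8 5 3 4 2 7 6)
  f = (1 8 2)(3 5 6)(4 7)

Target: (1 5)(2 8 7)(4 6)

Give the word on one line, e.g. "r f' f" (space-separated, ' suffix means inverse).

f r

  after f: (1 8 2)(3 5 6)(4 7)
  after r: (1 5)(2 8 7)(4 6)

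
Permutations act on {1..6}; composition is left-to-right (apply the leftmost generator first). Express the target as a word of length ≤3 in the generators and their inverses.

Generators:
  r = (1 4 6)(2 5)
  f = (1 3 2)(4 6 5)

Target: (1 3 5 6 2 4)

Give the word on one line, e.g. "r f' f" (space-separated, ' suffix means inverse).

  after f: (1 3 2)(4 6 5)
  after r: (1 3 5 6 2 4)

f r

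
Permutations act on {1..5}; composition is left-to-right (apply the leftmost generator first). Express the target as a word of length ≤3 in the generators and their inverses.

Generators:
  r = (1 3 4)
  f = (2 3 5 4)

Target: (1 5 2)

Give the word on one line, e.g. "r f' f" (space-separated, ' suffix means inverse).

f' r f

  after f': (2 4 5 3)
  after r: (1 3 2)(4 5)
  after f: (1 5 2)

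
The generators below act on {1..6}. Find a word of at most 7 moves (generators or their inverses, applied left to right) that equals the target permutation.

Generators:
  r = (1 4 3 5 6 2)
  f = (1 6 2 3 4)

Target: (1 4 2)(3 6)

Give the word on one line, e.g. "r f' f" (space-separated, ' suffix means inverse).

  after r: (1 4 3 5 6 2)
  after r: (1 3 6)(2 4 5)
  after f: (1 4 5 3 2)
  after r: (1 3)(2 4 6)
  after f: (1 4 2)(3 6)

r r f r f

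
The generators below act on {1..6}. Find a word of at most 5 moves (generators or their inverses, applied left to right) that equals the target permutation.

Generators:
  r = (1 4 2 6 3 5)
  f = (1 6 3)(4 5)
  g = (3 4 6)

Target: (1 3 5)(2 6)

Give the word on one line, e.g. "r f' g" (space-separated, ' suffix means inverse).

  after g: (3 4 6)
  after g: (3 6 4)
  after f': (1 3)(4 6 5)
  after f': (1 6 4)
  after r: (1 3 5)(2 6)

g g f' f' r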